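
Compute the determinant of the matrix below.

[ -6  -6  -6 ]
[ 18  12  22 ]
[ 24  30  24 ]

Forward elimination:
R2 <- R2 - (-3)*R1:  [  0  -6   4 ]
R3 <- R3 - (-4)*R1:  [ 0  6  0 ]
R3 <- R3 - (-1)*R2:  [ 0  0  4 ]
Upper-triangular form:
[ -6  -6  -6 ]
[  0  -6   4 ]
[  0   0   4 ]
det(A) = (-1)^0 * (-6) * (-6) * (4) = 144  (0 row swaps -> sign +1)

det(A) = 144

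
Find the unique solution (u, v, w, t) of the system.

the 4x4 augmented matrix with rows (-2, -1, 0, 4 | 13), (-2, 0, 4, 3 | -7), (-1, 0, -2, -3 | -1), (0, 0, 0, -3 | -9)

Forward elimination on [A|b]:
R2 <- R2 - (1)*R1:  [   0    1    4   -1  -20 ]
R3 <- R3 - (1/2)*R1:  [     0    1/2     -2     -5  -15/2 ]
R3 <- R3 - (1/2)*R2:  [    0     0    -4  -9/2   5/2 ]
Row echelon form:
[ -2  -1   0     4  |   13 ]
[  0   1   4    -1  |  -20 ]
[  0   0  -4  -9/2  |  5/2 ]
[  0   0   0    -3  |   -9 ]
Back-substitution:
t = (-9) / -3 = 3
w = (5/2 - (-9/2)*(3)) / -4 = -4
v = (-20 - (4)*(-4) - (-1)*(3)) / 1 = -1
u = (13 - (-1)*(-1) - (4)*(3)) / -2 = 0

(0, -1, -4, 3)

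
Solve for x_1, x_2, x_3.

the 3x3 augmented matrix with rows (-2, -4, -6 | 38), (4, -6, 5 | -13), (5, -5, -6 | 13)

(-4, -3, -3)

Forward elimination on [A|b]:
R2 <- R2 - (-2)*R1:  [   0  -14   -7   63 ]
R3 <- R3 - (-5/2)*R1:  [   0  -15  -21  108 ]
R3 <- R3 - (15/14)*R2:  [     0      0  -27/2   81/2 ]
Row echelon form:
[ -2   -4     -6  |    38 ]
[  0  -14     -7  |    63 ]
[  0    0  -27/2  |  81/2 ]
Back-substitution:
x_3 = (81/2) / (-27/2) = -3
x_2 = (63 - (-7)*(-3)) / -14 = -3
x_1 = (38 - (-4)*(-3) - (-6)*(-3)) / -2 = -4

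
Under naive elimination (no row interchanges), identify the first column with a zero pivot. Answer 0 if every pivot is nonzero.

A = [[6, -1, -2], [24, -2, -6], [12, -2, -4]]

Naive forward elimination:
R2 <- R2 - (4)*R1:  [ 0  2  2 ]
R3 <- R3 - (2)*R1:  [ 0  0  0 ]
Matrix at this point:
[ 6  -1  -2 ]
[ 0   2   2 ]
[ 0   0   0 ]
Pivot entry (3,3) in the last row is zero and there are no rows below to swap with -> zero pivot in column 3 (A is singular).

first zero-pivot column = 3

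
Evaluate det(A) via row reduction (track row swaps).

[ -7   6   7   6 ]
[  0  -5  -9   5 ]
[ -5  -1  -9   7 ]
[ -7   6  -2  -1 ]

Forward elimination:
R3 <- R3 - (5/7)*R1:  [     0  -37/7    -14   19/7 ]
R4 <- R4 - (1)*R1:  [  0   0  -9  -7 ]
R3 <- R3 - (37/35)*R2:  [       0        0  -157/35    -18/7 ]
R4 <- R4 - (315/157)*R3:  [        0         0         0  -289/157 ]
Upper-triangular form:
[ -7   6        7         6 ]
[  0  -5       -9         5 ]
[  0   0  -157/35     -18/7 ]
[  0   0        0  -289/157 ]
det(A) = (-1)^0 * (-7) * (-5) * (-157/35) * (-289/157) = 289  (0 row swaps -> sign +1)

det(A) = 289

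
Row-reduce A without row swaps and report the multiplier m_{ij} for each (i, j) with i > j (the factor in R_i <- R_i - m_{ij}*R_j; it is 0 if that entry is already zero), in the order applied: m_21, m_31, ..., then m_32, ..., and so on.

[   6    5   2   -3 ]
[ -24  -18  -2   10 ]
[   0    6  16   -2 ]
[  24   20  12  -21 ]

multipliers: -4, 0, 4, 3, 0, -2

Forward elimination:
R2 <- R2 - (-4)*R1:  [  0   2   6  -2 ]
R3: entry in column 1 is already 0 -> m_{31} = 0 (no row operation needed)
R4 <- R4 - (4)*R1:  [  0   0   4  -9 ]
R3 <- R3 - (3)*R2:  [  0   0  -2   4 ]
R4: entry in column 2 is already 0 -> m_{42} = 0 (no row operation needed)
R4 <- R4 - (-2)*R3:  [  0   0   0  -1 ]
Multipliers (in order of application): m_{21} = -4, m_{31} = 0, m_{41} = 4, m_{32} = 3, m_{42} = 0, m_{43} = -2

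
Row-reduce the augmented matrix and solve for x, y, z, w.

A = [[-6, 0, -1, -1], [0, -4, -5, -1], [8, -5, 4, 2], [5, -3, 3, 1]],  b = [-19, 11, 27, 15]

(3, -1, -2, 3)

Forward elimination on [A|b]:
R3 <- R3 - (-4/3)*R1:  [   0   -5  8/3  2/3  5/3 ]
R4 <- R4 - (-5/6)*R1:  [    0    -3  13/6   1/6  -5/6 ]
R3 <- R3 - (5/4)*R2:  [       0        0   107/12    23/12  -145/12 ]
R4 <- R4 - (3/4)*R2:  [       0        0    71/12    11/12  -109/12 ]
R4 <- R4 - (71/107)*R3:  [        0         0         0   -38/107  -114/107 ]
Row echelon form:
[ -6   0      -1       -1  |       -19 ]
[  0  -4      -5       -1  |        11 ]
[  0   0  107/12    23/12  |   -145/12 ]
[  0   0       0  -38/107  |  -114/107 ]
Back-substitution:
w = (-114/107) / (-38/107) = 3
z = (-145/12 - (23/12)*(3)) / (107/12) = -2
y = (11 - (-5)*(-2) - (-1)*(3)) / -4 = -1
x = (-19 - (-1)*(-2) - (-1)*(3)) / -6 = 3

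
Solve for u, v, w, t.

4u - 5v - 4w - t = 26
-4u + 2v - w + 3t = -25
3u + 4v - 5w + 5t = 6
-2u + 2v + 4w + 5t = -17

Forward elimination on [A|b]:
R2 <- R2 - (-1)*R1:  [  0  -3  -5   2   1 ]
R3 <- R3 - (3/4)*R1:  [     0   31/4     -2   23/4  -27/2 ]
R4 <- R4 - (-1/2)*R1:  [    0  -1/2     2   9/2    -4 ]
R3 <- R3 - (-31/12)*R2:  [       0        0  -179/12   131/12  -131/12 ]
R4 <- R4 - (1/6)*R2:  [     0      0   17/6   25/6  -25/6 ]
R4 <- R4 - (-34/179)*R3:  [         0          0          0   1117/179  -1117/179 ]
Row echelon form:
[ 4  -5       -4        -1  |         26 ]
[ 0  -3       -5         2  |          1 ]
[ 0   0  -179/12    131/12  |    -131/12 ]
[ 0   0        0  1117/179  |  -1117/179 ]
Back-substitution:
t = (-1117/179) / (1117/179) = -1
w = (-131/12 - (131/12)*(-1)) / (-179/12) = 0
v = (1 - (-5)*(0) - (2)*(-1)) / -3 = -1
u = (26 - (-5)*(-1) - (-4)*(0) - (-1)*(-1)) / 4 = 5

(5, -1, 0, -1)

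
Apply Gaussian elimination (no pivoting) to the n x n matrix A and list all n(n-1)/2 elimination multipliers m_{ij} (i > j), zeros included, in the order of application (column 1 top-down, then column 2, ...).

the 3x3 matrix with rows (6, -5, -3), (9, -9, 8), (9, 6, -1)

Forward elimination:
R2 <- R2 - (3/2)*R1:  [    0  -3/2  25/2 ]
R3 <- R3 - (3/2)*R1:  [    0  27/2   7/2 ]
R3 <- R3 - (-9)*R2:  [   0    0  116 ]
Multipliers (in order of application): m_{21} = 3/2, m_{31} = 3/2, m_{32} = -9

multipliers: 3/2, 3/2, -9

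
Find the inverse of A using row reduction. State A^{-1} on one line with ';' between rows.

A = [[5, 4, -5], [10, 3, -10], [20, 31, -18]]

Gauss-Jordan on [A | I]:
R1 <- (1/5)*R1:  [   1  4/5   -1  |  1/5    0    0 ]
R2 <- R2 - (10)*R1:  [  0  -5   0  |  -2   1   0 ]
R3 <- R3 - (20)*R1:  [  0  15   2  |  -4   0   1 ]
R2 <- (1/-5)*R2:  [    0     1     0  |   2/5  -1/5     0 ]
R1 <- R1 - (4/5)*R2:  [     1      0     -1  |  -3/25   4/25      0 ]
R3 <- R3 - (15)*R2:  [   0    0    2  |  -10    3    1 ]
R3 <- (1/2)*R3:  [   0    0    1  |   -5  3/2  1/2 ]
R1 <- R1 - (-1)*R3:  [       1        0        0  |  -128/25    83/50      1/2 ]
Right block of [I | A^{-1}] is the inverse:
[ -128/25  83/50  1/2 ]
[     2/5   -1/5    0 ]
[      -5    3/2  1/2 ]

inverse = [-128/25 83/50 1/2; 2/5 -1/5 0; -5 3/2 1/2]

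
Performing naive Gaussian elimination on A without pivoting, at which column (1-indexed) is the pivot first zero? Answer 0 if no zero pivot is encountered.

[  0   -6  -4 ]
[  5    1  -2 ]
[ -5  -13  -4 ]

Naive forward elimination:
Pivot entry (1,1) is zero but row 2 has 5 in column 1 -> naive elimination stops; a row interchange (e.g. R1 <-> R2) would be required here.

first zero-pivot column = 1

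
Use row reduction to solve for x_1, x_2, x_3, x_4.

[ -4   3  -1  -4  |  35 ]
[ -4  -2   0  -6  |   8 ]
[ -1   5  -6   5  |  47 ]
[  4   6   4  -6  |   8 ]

Forward elimination on [A|b]:
R2 <- R2 - (1)*R1:  [   0   -5    1   -2  -27 ]
R3 <- R3 - (1/4)*R1:  [     0   17/4  -23/4      6  153/4 ]
R4 <- R4 - (-1)*R1:  [   0    9    3  -10   43 ]
R3 <- R3 - (-17/20)*R2:  [      0       0  -49/10   43/10  153/10 ]
R4 <- R4 - (-9/5)*R2:  [     0      0   24/5  -68/5  -28/5 ]
R4 <- R4 - (-48/49)*R3:  [       0        0        0  -460/49   460/49 ]
Row echelon form:
[ -4   3      -1       -4  |      35 ]
[  0  -5       1       -2  |     -27 ]
[  0   0  -49/10    43/10  |  153/10 ]
[  0   0       0  -460/49  |  460/49 ]
Back-substitution:
x_4 = (460/49) / (-460/49) = -1
x_3 = (153/10 - (43/10)*(-1)) / (-49/10) = -4
x_2 = (-27 - (1)*(-4) - (-2)*(-1)) / -5 = 5
x_1 = (35 - (3)*(5) - (-1)*(-4) - (-4)*(-1)) / -4 = -3

(-3, 5, -4, -1)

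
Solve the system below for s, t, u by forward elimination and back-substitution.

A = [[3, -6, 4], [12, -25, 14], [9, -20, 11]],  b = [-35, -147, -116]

(-3, 5, 1)

Forward elimination on [A|b]:
R2 <- R2 - (4)*R1:  [  0  -1  -2  -7 ]
R3 <- R3 - (3)*R1:  [   0   -2   -1  -11 ]
R3 <- R3 - (2)*R2:  [ 0  0  3  3 ]
Row echelon form:
[ 3  -6   4  |  -35 ]
[ 0  -1  -2  |   -7 ]
[ 0   0   3  |    3 ]
Back-substitution:
u = (3) / 3 = 1
t = (-7 - (-2)*(1)) / -1 = 5
s = (-35 - (-6)*(5) - (4)*(1)) / 3 = -3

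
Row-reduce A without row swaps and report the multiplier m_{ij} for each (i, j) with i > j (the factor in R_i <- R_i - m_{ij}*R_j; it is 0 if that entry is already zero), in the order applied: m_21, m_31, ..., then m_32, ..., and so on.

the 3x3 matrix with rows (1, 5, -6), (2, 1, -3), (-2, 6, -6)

Forward elimination:
R2 <- R2 - (2)*R1:  [  0  -9   9 ]
R3 <- R3 - (-2)*R1:  [   0   16  -18 ]
R3 <- R3 - (-16/9)*R2:  [  0   0  -2 ]
Multipliers (in order of application): m_{21} = 2, m_{31} = -2, m_{32} = -16/9

multipliers: 2, -2, -16/9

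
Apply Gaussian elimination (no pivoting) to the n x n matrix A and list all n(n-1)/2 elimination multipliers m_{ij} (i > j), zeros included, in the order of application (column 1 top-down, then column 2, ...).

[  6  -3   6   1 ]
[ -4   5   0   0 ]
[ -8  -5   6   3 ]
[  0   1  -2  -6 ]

Forward elimination:
R2 <- R2 - (-2/3)*R1:  [   0    3    4  2/3 ]
R3 <- R3 - (-4/3)*R1:  [    0    -9    14  13/3 ]
R4: entry in column 1 is already 0 -> m_{41} = 0 (no row operation needed)
R3 <- R3 - (-3)*R2:  [    0     0    26  19/3 ]
R4 <- R4 - (1/3)*R2:  [     0      0  -10/3  -56/9 ]
R4 <- R4 - (-5/39)*R3:  [       0        0        0  -211/39 ]
Multipliers (in order of application): m_{21} = -2/3, m_{31} = -4/3, m_{41} = 0, m_{32} = -3, m_{42} = 1/3, m_{43} = -5/39

multipliers: -2/3, -4/3, 0, -3, 1/3, -5/39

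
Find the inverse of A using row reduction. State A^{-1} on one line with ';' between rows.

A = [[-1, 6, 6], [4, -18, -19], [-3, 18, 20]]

inverse = [3/2 1 1/2; 23/12 1/6 -5/12; -3/2 0 1/2]

Gauss-Jordan on [A | I]:
R1 <- (1/-1)*R1:  [  1  -6  -6  |  -1   0   0 ]
R2 <- R2 - (4)*R1:  [ 0  6  5  |  4  1  0 ]
R3 <- R3 - (-3)*R1:  [  0   0   2  |  -3   0   1 ]
R2 <- (1/6)*R2:  [   0    1  5/6  |  2/3  1/6    0 ]
R1 <- R1 - (-6)*R2:  [  1   0  -1  |   3   1   0 ]
R3 <- (1/2)*R3:  [    0     0     1  |  -3/2     0   1/2 ]
R1 <- R1 - (-1)*R3:  [   1    0    0  |  3/2    1  1/2 ]
R2 <- R2 - (5/6)*R3:  [     0      1      0  |  23/12    1/6  -5/12 ]
Right block of [I | A^{-1}] is the inverse:
[   3/2    1    1/2 ]
[ 23/12  1/6  -5/12 ]
[  -3/2    0    1/2 ]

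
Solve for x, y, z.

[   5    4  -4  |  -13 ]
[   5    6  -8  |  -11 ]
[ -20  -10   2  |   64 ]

(-1, -5, -3)

Forward elimination on [A|b]:
R2 <- R2 - (1)*R1:  [  0   2  -4   2 ]
R3 <- R3 - (-4)*R1:  [   0    6  -14   12 ]
R3 <- R3 - (3)*R2:  [  0   0  -2   6 ]
Row echelon form:
[ 5  4  -4  |  -13 ]
[ 0  2  -4  |    2 ]
[ 0  0  -2  |    6 ]
Back-substitution:
z = (6) / -2 = -3
y = (2 - (-4)*(-3)) / 2 = -5
x = (-13 - (4)*(-5) - (-4)*(-3)) / 5 = -1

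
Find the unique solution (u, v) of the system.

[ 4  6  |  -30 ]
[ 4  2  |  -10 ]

(0, -5)

Forward elimination on [A|b]:
R2 <- R2 - (1)*R1:  [  0  -4  20 ]
Row echelon form:
[ 4   6  |  -30 ]
[ 0  -4  |   20 ]
Back-substitution:
v = (20) / -4 = -5
u = (-30 - (6)*(-5)) / 4 = 0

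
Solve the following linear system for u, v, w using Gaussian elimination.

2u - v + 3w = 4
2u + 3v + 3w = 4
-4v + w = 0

(2, 0, 0)

Forward elimination on [A|b]:
R2 <- R2 - (1)*R1:  [ 0  4  0  0 ]
R3 <- R3 - (-1)*R2:  [ 0  0  1  0 ]
Row echelon form:
[ 2  -1  3  |  4 ]
[ 0   4  0  |  0 ]
[ 0   0  1  |  0 ]
Back-substitution:
w = (0) / 1 = 0
v = (0) / 4 = 0
u = (4 - (-1)*(0) - (3)*(0)) / 2 = 2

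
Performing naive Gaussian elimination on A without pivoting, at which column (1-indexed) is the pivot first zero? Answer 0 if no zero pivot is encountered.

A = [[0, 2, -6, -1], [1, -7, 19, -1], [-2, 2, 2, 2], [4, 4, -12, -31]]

Naive forward elimination:
Pivot entry (1,1) is zero but row 2 has 1 in column 1 -> naive elimination stops; a row interchange (e.g. R1 <-> R2) would be required here.

first zero-pivot column = 1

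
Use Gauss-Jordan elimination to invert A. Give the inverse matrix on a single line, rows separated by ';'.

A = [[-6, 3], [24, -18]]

Gauss-Jordan on [A | I]:
R1 <- (1/-6)*R1:  [    1  -1/2  |  -1/6     0 ]
R2 <- R2 - (24)*R1:  [  0  -6  |   4   1 ]
R2 <- (1/-6)*R2:  [    0     1  |  -2/3  -1/6 ]
R1 <- R1 - (-1/2)*R2:  [     1      0  |   -1/2  -1/12 ]
Right block of [I | A^{-1}] is the inverse:
[ -1/2  -1/12 ]
[ -2/3   -1/6 ]

inverse = [-1/2 -1/12; -2/3 -1/6]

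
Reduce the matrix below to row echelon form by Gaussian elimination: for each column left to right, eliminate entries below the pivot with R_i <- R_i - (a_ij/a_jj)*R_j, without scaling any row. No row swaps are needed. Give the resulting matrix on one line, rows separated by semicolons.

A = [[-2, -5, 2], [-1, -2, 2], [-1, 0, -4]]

REF = [-2 -5 2; 0 1/2 1; 0 0 -10]

Forward elimination:
R2 <- R2 - (1/2)*R1:  [   0  1/2    1 ]
R3 <- R3 - (1/2)*R1:  [   0  5/2   -5 ]
R3 <- R3 - (5)*R2:  [   0    0  -10 ]
Row echelon form:
[ -2   -5    2 ]
[  0  1/2    1 ]
[  0    0  -10 ]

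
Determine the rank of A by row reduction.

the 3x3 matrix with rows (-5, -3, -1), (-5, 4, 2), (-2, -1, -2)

Row reduction:
R2 <- R2 - (1)*R1:  [ 0  7  3 ]
R3 <- R3 - (2/5)*R1:  [    0   1/5  -8/5 ]
R3 <- R3 - (1/35)*R2:  [      0       0  -59/35 ]
Row echelon form:
[ -5  -3      -1 ]
[  0   7       3 ]
[  0   0  -59/35 ]
Nonzero rows / pivot columns: 3

rank(A) = 3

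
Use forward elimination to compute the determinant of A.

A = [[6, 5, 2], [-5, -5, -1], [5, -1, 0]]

Forward elimination:
R2 <- R2 - (-5/6)*R1:  [    0  -5/6   2/3 ]
R3 <- R3 - (5/6)*R1:  [     0  -31/6   -5/3 ]
R3 <- R3 - (31/5)*R2:  [     0      0  -29/5 ]
Upper-triangular form:
[ 6     5      2 ]
[ 0  -5/6    2/3 ]
[ 0     0  -29/5 ]
det(A) = (-1)^0 * (6) * (-5/6) * (-29/5) = 29  (0 row swaps -> sign +1)

det(A) = 29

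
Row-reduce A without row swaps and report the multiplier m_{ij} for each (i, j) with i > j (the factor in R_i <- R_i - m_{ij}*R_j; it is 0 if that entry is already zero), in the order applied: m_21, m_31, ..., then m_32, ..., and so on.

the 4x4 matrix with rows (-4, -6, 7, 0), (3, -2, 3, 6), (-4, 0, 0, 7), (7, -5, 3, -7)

multipliers: -3/4, 1, -7/4, -12/13, 31/13, -115/16

Forward elimination:
R2 <- R2 - (-3/4)*R1:  [     0  -13/2   33/4      6 ]
R3 <- R3 - (1)*R1:  [  0   6  -7   7 ]
R4 <- R4 - (-7/4)*R1:  [     0  -31/2   61/4     -7 ]
R3 <- R3 - (-12/13)*R2:  [      0       0    8/13  163/13 ]
R4 <- R4 - (31/13)*R2:  [       0        0  -115/26  -277/13 ]
R4 <- R4 - (-115/16)*R3:  [       0        0        0  1101/16 ]
Multipliers (in order of application): m_{21} = -3/4, m_{31} = 1, m_{41} = -7/4, m_{32} = -12/13, m_{42} = 31/13, m_{43} = -115/16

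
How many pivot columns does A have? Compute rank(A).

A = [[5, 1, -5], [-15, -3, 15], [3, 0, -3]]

Row reduction:
R2 <- R2 - (-3)*R1:  [ 0  0  0 ]
R3 <- R3 - (3/5)*R1:  [    0  -3/5     0 ]
R2 <-> R3   (pivot in column 2 was zero)
[ 5     1  -5 ]
[ 0  -3/5   0 ]
[ 0     0   0 ]
Row echelon form:
[ 5     1  -5 ]
[ 0  -3/5   0 ]
[ 0     0   0 ]
Nonzero rows / pivot columns: 2

rank(A) = 2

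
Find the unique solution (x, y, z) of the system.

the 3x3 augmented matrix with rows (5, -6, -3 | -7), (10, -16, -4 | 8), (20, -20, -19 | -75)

(-2, -3, 5)

Forward elimination on [A|b]:
R2 <- R2 - (2)*R1:  [  0  -4   2  22 ]
R3 <- R3 - (4)*R1:  [   0    4   -7  -47 ]
R3 <- R3 - (-1)*R2:  [   0    0   -5  -25 ]
Row echelon form:
[ 5  -6  -3  |   -7 ]
[ 0  -4   2  |   22 ]
[ 0   0  -5  |  -25 ]
Back-substitution:
z = (-25) / -5 = 5
y = (22 - (2)*(5)) / -4 = -3
x = (-7 - (-6)*(-3) - (-3)*(5)) / 5 = -2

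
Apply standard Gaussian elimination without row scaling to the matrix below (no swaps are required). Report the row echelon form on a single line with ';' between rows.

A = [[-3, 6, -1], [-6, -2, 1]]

Forward elimination:
R2 <- R2 - (2)*R1:  [   0  -14    3 ]
Row echelon form:
[ -3    6  -1 ]
[  0  -14   3 ]

REF = [-3 6 -1; 0 -14 3]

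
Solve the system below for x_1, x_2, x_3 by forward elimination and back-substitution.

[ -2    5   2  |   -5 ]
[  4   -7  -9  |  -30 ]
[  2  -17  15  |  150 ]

(-5, -5, 5)

Forward elimination on [A|b]:
R2 <- R2 - (-2)*R1:  [   0    3   -5  -40 ]
R3 <- R3 - (-1)*R1:  [   0  -12   17  145 ]
R3 <- R3 - (-4)*R2:  [   0    0   -3  -15 ]
Row echelon form:
[ -2  5   2  |   -5 ]
[  0  3  -5  |  -40 ]
[  0  0  -3  |  -15 ]
Back-substitution:
x_3 = (-15) / -3 = 5
x_2 = (-40 - (-5)*(5)) / 3 = -5
x_1 = (-5 - (5)*(-5) - (2)*(5)) / -2 = -5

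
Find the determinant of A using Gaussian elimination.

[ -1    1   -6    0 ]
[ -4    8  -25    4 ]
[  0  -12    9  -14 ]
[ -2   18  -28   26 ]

det(A) = -144

Forward elimination:
R2 <- R2 - (4)*R1:  [  0   4  -1   4 ]
R4 <- R4 - (2)*R1:  [   0   16  -16   26 ]
R3 <- R3 - (-3)*R2:  [  0   0   6  -2 ]
R4 <- R4 - (4)*R2:  [   0    0  -12   10 ]
R4 <- R4 - (-2)*R3:  [ 0  0  0  6 ]
Upper-triangular form:
[ -1  1  -6   0 ]
[  0  4  -1   4 ]
[  0  0   6  -2 ]
[  0  0   0   6 ]
det(A) = (-1)^0 * (-1) * (4) * (6) * (6) = -144  (0 row swaps -> sign +1)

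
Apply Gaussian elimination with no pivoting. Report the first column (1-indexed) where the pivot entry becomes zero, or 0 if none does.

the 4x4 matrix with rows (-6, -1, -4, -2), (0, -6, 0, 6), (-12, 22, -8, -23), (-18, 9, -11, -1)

first zero-pivot column = 3

Naive forward elimination:
R3 <- R3 - (2)*R1:  [   0   24    0  -19 ]
R4 <- R4 - (3)*R1:  [  0  12   1   5 ]
R3 <- R3 - (-4)*R2:  [ 0  0  0  5 ]
R4 <- R4 - (-2)*R2:  [  0   0   1  17 ]
Matrix at this point:
[ -6  -1  -4  -2 ]
[  0  -6   0   6 ]
[  0   0   0   5 ]
[  0   0   1  17 ]
Pivot entry (3,3) is zero but row 4 has 1 in column 3 -> naive elimination stops; a row interchange (e.g. R3 <-> R4) would be required here.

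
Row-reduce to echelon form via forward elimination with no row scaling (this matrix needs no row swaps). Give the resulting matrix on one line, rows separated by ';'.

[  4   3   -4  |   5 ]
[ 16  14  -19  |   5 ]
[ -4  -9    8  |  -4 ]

REF = [4 3 -4 5; 0 2 -3 -15; 0 0 -5 -44]

Forward elimination:
R2 <- R2 - (4)*R1:  [   0    2   -3  -15 ]
R3 <- R3 - (-1)*R1:  [  0  -6   4   1 ]
R3 <- R3 - (-3)*R2:  [   0    0   -5  -44 ]
Row echelon form:
[ 4  3  -4  |    5 ]
[ 0  2  -3  |  -15 ]
[ 0  0  -5  |  -44 ]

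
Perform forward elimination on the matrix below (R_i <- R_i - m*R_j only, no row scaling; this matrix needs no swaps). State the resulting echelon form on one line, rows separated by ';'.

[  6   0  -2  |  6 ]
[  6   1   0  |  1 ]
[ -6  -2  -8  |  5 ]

Forward elimination:
R2 <- R2 - (1)*R1:  [  0   1   2  -5 ]
R3 <- R3 - (-1)*R1:  [   0   -2  -10   11 ]
R3 <- R3 - (-2)*R2:  [  0   0  -6   1 ]
Row echelon form:
[ 6  0  -2  |   6 ]
[ 0  1   2  |  -5 ]
[ 0  0  -6  |   1 ]

REF = [6 0 -2 6; 0 1 2 -5; 0 0 -6 1]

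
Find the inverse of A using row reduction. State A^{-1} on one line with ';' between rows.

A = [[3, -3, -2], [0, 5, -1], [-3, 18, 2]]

inverse = [28/45 -2/3 13/45; 1/15 0 1/15; 1/3 -1 1/3]

Gauss-Jordan on [A | I]:
R1 <- (1/3)*R1:  [    1    -1  -2/3  |   1/3     0     0 ]
R3 <- R3 - (-3)*R1:  [  0  15   0  |   1   0   1 ]
R2 <- (1/5)*R2:  [    0     1  -1/5  |     0   1/5     0 ]
R1 <- R1 - (-1)*R2:  [      1       0  -13/15  |     1/3     1/5       0 ]
R3 <- R3 - (15)*R2:  [  0   0   3  |   1  -3   1 ]
R3 <- (1/3)*R3:  [   0    0    1  |  1/3   -1  1/3 ]
R1 <- R1 - (-13/15)*R3:  [     1      0      0  |  28/45   -2/3  13/45 ]
R2 <- R2 - (-1/5)*R3:  [    0     1     0  |  1/15     0  1/15 ]
Right block of [I | A^{-1}] is the inverse:
[ 28/45  -2/3  13/45 ]
[  1/15     0   1/15 ]
[   1/3    -1    1/3 ]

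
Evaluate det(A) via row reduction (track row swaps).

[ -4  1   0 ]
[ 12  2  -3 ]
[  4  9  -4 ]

det(A) = -40

Forward elimination:
R2 <- R2 - (-3)*R1:  [  0   5  -3 ]
R3 <- R3 - (-1)*R1:  [  0  10  -4 ]
R3 <- R3 - (2)*R2:  [ 0  0  2 ]
Upper-triangular form:
[ -4  1   0 ]
[  0  5  -3 ]
[  0  0   2 ]
det(A) = (-1)^0 * (-4) * (5) * (2) = -40  (0 row swaps -> sign +1)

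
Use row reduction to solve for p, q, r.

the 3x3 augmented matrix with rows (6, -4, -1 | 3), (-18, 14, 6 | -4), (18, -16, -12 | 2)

Forward elimination on [A|b]:
R2 <- R2 - (-3)*R1:  [ 0  2  3  5 ]
R3 <- R3 - (3)*R1:  [  0  -4  -9  -7 ]
R3 <- R3 - (-2)*R2:  [  0   0  -3   3 ]
Row echelon form:
[ 6  -4  -1  |  3 ]
[ 0   2   3  |  5 ]
[ 0   0  -3  |  3 ]
Back-substitution:
r = (3) / -3 = -1
q = (5 - (3)*(-1)) / 2 = 4
p = (3 - (-4)*(4) - (-1)*(-1)) / 6 = 3

(3, 4, -1)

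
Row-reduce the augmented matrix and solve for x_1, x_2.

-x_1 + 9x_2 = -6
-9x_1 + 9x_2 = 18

Forward elimination on [A|b]:
R2 <- R2 - (9)*R1:  [   0  -72   72 ]
Row echelon form:
[ -1    9  |  -6 ]
[  0  -72  |  72 ]
Back-substitution:
x_2 = (72) / -72 = -1
x_1 = (-6 - (9)*(-1)) / -1 = -3

(-3, -1)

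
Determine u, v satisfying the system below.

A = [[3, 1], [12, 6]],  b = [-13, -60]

Forward elimination on [A|b]:
R2 <- R2 - (4)*R1:  [  0   2  -8 ]
Row echelon form:
[ 3  1  |  -13 ]
[ 0  2  |   -8 ]
Back-substitution:
v = (-8) / 2 = -4
u = (-13 - (1)*(-4)) / 3 = -3

(-3, -4)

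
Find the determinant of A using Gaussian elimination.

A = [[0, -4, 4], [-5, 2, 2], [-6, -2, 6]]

Forward elimination:
R1 <-> R2   (pivot in column 1 was zero)
[ -5   2  2 ]
[  0  -4  4 ]
[ -6  -2  6 ]
R3 <- R3 - (6/5)*R1:  [     0  -22/5   18/5 ]
R3 <- R3 - (11/10)*R2:  [    0     0  -4/5 ]
Upper-triangular form:
[ -5   2     2 ]
[  0  -4     4 ]
[  0   0  -4/5 ]
det(A) = (-1)^1 * (-5) * (-4) * (-4/5) = 16  (1 row swap -> sign -1)

det(A) = 16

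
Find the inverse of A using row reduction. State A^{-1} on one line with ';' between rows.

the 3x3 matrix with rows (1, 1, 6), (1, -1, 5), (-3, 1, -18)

inverse = [13/4 6 11/4; 3/4 0 1/4; -1/2 -1 -1/2]

Gauss-Jordan on [A | I]:
R2 <- R2 - (1)*R1:  [  0  -2  -1  |  -1   1   0 ]
R3 <- R3 - (-3)*R1:  [ 0  4  0  |  3  0  1 ]
R2 <- (1/-2)*R2:  [    0     1   1/2  |   1/2  -1/2     0 ]
R1 <- R1 - (1)*R2:  [    1     0  11/2  |   1/2   1/2     0 ]
R3 <- R3 - (4)*R2:  [  0   0  -2  |   1   2   1 ]
R3 <- (1/-2)*R3:  [    0     0     1  |  -1/2    -1  -1/2 ]
R1 <- R1 - (11/2)*R3:  [    1     0     0  |  13/4     6  11/4 ]
R2 <- R2 - (1/2)*R3:  [   0    1    0  |  3/4    0  1/4 ]
Right block of [I | A^{-1}] is the inverse:
[ 13/4   6  11/4 ]
[  3/4   0   1/4 ]
[ -1/2  -1  -1/2 ]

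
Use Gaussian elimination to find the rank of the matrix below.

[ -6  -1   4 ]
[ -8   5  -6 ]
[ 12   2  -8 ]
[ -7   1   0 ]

Row reduction:
R2 <- R2 - (4/3)*R1:  [     0   19/3  -34/3 ]
R3 <- R3 - (-2)*R1:  [ 0  0  0 ]
R4 <- R4 - (7/6)*R1:  [     0   13/6  -14/3 ]
R4 <- R4 - (13/38)*R2:  [      0       0  -15/19 ]
R3 <-> R4   (pivot in column 3 was zero)
[ -6    -1       4 ]
[  0  19/3   -34/3 ]
[  0     0  -15/19 ]
[  0     0       0 ]
Row echelon form:
[ -6    -1       4 ]
[  0  19/3   -34/3 ]
[  0     0  -15/19 ]
[  0     0       0 ]
Nonzero rows / pivot columns: 3

rank(A) = 3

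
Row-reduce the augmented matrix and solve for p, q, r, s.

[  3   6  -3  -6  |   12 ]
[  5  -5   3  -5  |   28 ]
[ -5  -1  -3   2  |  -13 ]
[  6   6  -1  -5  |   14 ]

(1, -1, 1, -3)

Forward elimination on [A|b]:
R2 <- R2 - (5/3)*R1:  [   0  -15    8    5    8 ]
R3 <- R3 - (-5/3)*R1:  [  0   9  -8  -8   7 ]
R4 <- R4 - (2)*R1:  [   0   -6    5    7  -10 ]
R3 <- R3 - (-3/5)*R2:  [     0      0  -16/5     -5   59/5 ]
R4 <- R4 - (2/5)*R2:  [     0      0    9/5      5  -66/5 ]
R4 <- R4 - (-9/16)*R3:  [       0        0        0    35/16  -105/16 ]
Row echelon form:
[ 3    6     -3     -6  |       12 ]
[ 0  -15      8      5  |        8 ]
[ 0    0  -16/5     -5  |     59/5 ]
[ 0    0      0  35/16  |  -105/16 ]
Back-substitution:
s = (-105/16) / (35/16) = -3
r = (59/5 - (-5)*(-3)) / (-16/5) = 1
q = (8 - (8)*(1) - (5)*(-3)) / -15 = -1
p = (12 - (6)*(-1) - (-3)*(1) - (-6)*(-3)) / 3 = 1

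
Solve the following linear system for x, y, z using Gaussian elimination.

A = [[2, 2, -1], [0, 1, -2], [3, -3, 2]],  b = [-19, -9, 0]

(-5, -3, 3)

Forward elimination on [A|b]:
R3 <- R3 - (3/2)*R1:  [    0    -6   7/2  57/2 ]
R3 <- R3 - (-6)*R2:  [     0      0  -17/2  -51/2 ]
Row echelon form:
[ 2  2     -1  |    -19 ]
[ 0  1     -2  |     -9 ]
[ 0  0  -17/2  |  -51/2 ]
Back-substitution:
z = (-51/2) / (-17/2) = 3
y = (-9 - (-2)*(3)) / 1 = -3
x = (-19 - (2)*(-3) - (-1)*(3)) / 2 = -5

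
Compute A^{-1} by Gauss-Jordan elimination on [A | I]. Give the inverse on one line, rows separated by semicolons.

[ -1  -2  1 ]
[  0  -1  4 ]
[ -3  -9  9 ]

Gauss-Jordan on [A | I]:
R1 <- (1/-1)*R1:  [  1   2  -1  |  -1   0   0 ]
R3 <- R3 - (-3)*R1:  [  0  -3   6  |  -3   0   1 ]
R2 <- (1/-1)*R2:  [  0   1  -4  |   0  -1   0 ]
R1 <- R1 - (2)*R2:  [  1   0   7  |  -1   2   0 ]
R3 <- R3 - (-3)*R2:  [  0   0  -6  |  -3  -3   1 ]
R3 <- (1/-6)*R3:  [    0     0     1  |   1/2   1/2  -1/6 ]
R1 <- R1 - (7)*R3:  [    1     0     0  |  -9/2  -3/2   7/6 ]
R2 <- R2 - (-4)*R3:  [    0     1     0  |     2     1  -2/3 ]
Right block of [I | A^{-1}] is the inverse:
[ -9/2  -3/2   7/6 ]
[    2     1  -2/3 ]
[  1/2   1/2  -1/6 ]

inverse = [-9/2 -3/2 7/6; 2 1 -2/3; 1/2 1/2 -1/6]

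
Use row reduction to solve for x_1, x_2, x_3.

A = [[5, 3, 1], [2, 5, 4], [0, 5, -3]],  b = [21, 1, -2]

(5, -1, -1)

Forward elimination on [A|b]:
R2 <- R2 - (2/5)*R1:  [     0   19/5   18/5  -37/5 ]
R3 <- R3 - (25/19)*R2:  [       0        0  -147/19   147/19 ]
Row echelon form:
[ 5     3        1  |      21 ]
[ 0  19/5     18/5  |   -37/5 ]
[ 0     0  -147/19  |  147/19 ]
Back-substitution:
x_3 = (147/19) / (-147/19) = -1
x_2 = (-37/5 - (18/5)*(-1)) / (19/5) = -1
x_1 = (21 - (3)*(-1) - (1)*(-1)) / 5 = 5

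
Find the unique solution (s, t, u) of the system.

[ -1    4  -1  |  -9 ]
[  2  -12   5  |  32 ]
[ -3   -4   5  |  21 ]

Forward elimination on [A|b]:
R2 <- R2 - (-2)*R1:  [  0  -4   3  14 ]
R3 <- R3 - (3)*R1:  [   0  -16    8   48 ]
R3 <- R3 - (4)*R2:  [  0   0  -4  -8 ]
Row echelon form:
[ -1   4  -1  |  -9 ]
[  0  -4   3  |  14 ]
[  0   0  -4  |  -8 ]
Back-substitution:
u = (-8) / -4 = 2
t = (14 - (3)*(2)) / -4 = -2
s = (-9 - (4)*(-2) - (-1)*(2)) / -1 = -1

(-1, -2, 2)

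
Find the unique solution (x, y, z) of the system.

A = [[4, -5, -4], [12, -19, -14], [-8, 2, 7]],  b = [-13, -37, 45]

Forward elimination on [A|b]:
R2 <- R2 - (3)*R1:  [  0  -4  -2   2 ]
R3 <- R3 - (-2)*R1:  [  0  -8  -1  19 ]
R3 <- R3 - (2)*R2:  [  0   0   3  15 ]
Row echelon form:
[ 4  -5  -4  |  -13 ]
[ 0  -4  -2  |    2 ]
[ 0   0   3  |   15 ]
Back-substitution:
z = (15) / 3 = 5
y = (2 - (-2)*(5)) / -4 = -3
x = (-13 - (-5)*(-3) - (-4)*(5)) / 4 = -2

(-2, -3, 5)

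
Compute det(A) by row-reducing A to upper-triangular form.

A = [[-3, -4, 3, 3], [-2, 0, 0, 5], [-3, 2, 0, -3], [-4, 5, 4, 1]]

Forward elimination:
R2 <- R2 - (2/3)*R1:  [   0  8/3   -2    3 ]
R3 <- R3 - (1)*R1:  [  0   6  -3  -6 ]
R4 <- R4 - (4/3)*R1:  [    0  31/3     0    -3 ]
R3 <- R3 - (9/4)*R2:  [     0      0    3/2  -51/4 ]
R4 <- R4 - (31/8)*R2:  [      0       0    31/4  -117/8 ]
R4 <- R4 - (31/6)*R3:  [     0      0      0  205/4 ]
Upper-triangular form:
[ -3   -4    3      3 ]
[  0  8/3   -2      3 ]
[  0    0  3/2  -51/4 ]
[  0    0    0  205/4 ]
det(A) = (-1)^0 * (-3) * (8/3) * (3/2) * (205/4) = -615  (0 row swaps -> sign +1)

det(A) = -615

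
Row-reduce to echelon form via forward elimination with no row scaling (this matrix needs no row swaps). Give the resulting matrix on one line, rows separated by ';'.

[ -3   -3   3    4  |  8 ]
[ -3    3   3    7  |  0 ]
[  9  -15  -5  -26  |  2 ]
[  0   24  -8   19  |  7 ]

Forward elimination:
R2 <- R2 - (1)*R1:  [  0   6   0   3  -8 ]
R3 <- R3 - (-3)*R1:  [   0  -24    4  -14   26 ]
R3 <- R3 - (-4)*R2:  [  0   0   4  -2  -6 ]
R4 <- R4 - (4)*R2:  [  0   0  -8   7  39 ]
R4 <- R4 - (-2)*R3:  [  0   0   0   3  27 ]
Row echelon form:
[ -3  -3  3   4  |   8 ]
[  0   6  0   3  |  -8 ]
[  0   0  4  -2  |  -6 ]
[  0   0  0   3  |  27 ]

REF = [-3 -3 3 4 8; 0 6 0 3 -8; 0 0 4 -2 -6; 0 0 0 3 27]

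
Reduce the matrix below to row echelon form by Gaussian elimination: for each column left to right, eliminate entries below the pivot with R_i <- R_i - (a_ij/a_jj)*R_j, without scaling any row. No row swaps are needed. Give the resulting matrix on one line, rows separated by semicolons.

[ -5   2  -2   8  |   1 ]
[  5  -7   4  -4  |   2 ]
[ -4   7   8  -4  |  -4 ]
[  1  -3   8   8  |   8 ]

Forward elimination:
R2 <- R2 - (-1)*R1:  [  0  -5   2   4   3 ]
R3 <- R3 - (4/5)*R1:  [     0   27/5   48/5  -52/5  -24/5 ]
R4 <- R4 - (-1/5)*R1:  [     0  -13/5   38/5   48/5   41/5 ]
R3 <- R3 - (-27/25)*R2:  [       0        0   294/25  -152/25   -39/25 ]
R4 <- R4 - (13/25)*R2:  [      0       0  164/25  188/25  166/25 ]
R4 <- R4 - (82/147)*R3:  [        0         0         0  1604/147    368/49 ]
Row echelon form:
[ -5   2      -2         8  |       1 ]
[  0  -5       2         4  |       3 ]
[  0   0  294/25   -152/25  |  -39/25 ]
[  0   0       0  1604/147  |  368/49 ]

REF = [-5 2 -2 8 1; 0 -5 2 4 3; 0 0 294/25 -152/25 -39/25; 0 0 0 1604/147 368/49]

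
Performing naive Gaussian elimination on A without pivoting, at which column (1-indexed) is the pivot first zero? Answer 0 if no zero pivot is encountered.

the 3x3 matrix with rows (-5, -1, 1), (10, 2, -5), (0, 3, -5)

Naive forward elimination:
R2 <- R2 - (-2)*R1:  [  0   0  -3 ]
Matrix at this point:
[ -5  -1   1 ]
[  0   0  -3 ]
[  0   3  -5 ]
Pivot entry (2,2) is zero but row 3 has 3 in column 2 -> naive elimination stops; a row interchange (e.g. R2 <-> R3) would be required here.

first zero-pivot column = 2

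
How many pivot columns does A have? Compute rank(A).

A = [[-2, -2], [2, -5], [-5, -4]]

Row reduction:
R2 <- R2 - (-1)*R1:  [  0  -7 ]
R3 <- R3 - (5/2)*R1:  [ 0  1 ]
R3 <- R3 - (-1/7)*R2:  [ 0  0 ]
Row echelon form:
[ -2  -2 ]
[  0  -7 ]
[  0   0 ]
Nonzero rows / pivot columns: 2

rank(A) = 2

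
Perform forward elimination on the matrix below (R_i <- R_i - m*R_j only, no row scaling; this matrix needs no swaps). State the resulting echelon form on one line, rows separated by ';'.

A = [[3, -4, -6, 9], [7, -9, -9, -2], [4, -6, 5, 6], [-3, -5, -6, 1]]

REF = [3 -4 -6 9; 0 1/3 5 -23; 0 0 23 -52; 0 0 0 -7657/23]

Forward elimination:
R2 <- R2 - (7/3)*R1:  [   0  1/3    5  -23 ]
R3 <- R3 - (4/3)*R1:  [    0  -2/3    13    -6 ]
R4 <- R4 - (-1)*R1:  [   0   -9  -12   10 ]
R3 <- R3 - (-2)*R2:  [   0    0   23  -52 ]
R4 <- R4 - (-27)*R2:  [    0     0   123  -611 ]
R4 <- R4 - (123/23)*R3:  [        0         0         0  -7657/23 ]
Row echelon form:
[ 3   -4  -6         9 ]
[ 0  1/3   5       -23 ]
[ 0    0  23       -52 ]
[ 0    0   0  -7657/23 ]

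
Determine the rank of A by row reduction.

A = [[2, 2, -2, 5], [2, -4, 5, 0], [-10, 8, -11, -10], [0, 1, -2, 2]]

Row reduction:
R2 <- R2 - (1)*R1:  [  0  -6   7  -5 ]
R3 <- R3 - (-5)*R1:  [   0   18  -21   15 ]
R3 <- R3 - (-3)*R2:  [ 0  0  0  0 ]
R4 <- R4 - (-1/6)*R2:  [    0     0  -5/6   7/6 ]
R3 <-> R4   (pivot in column 3 was zero)
[ 2   2    -2    5 ]
[ 0  -6     7   -5 ]
[ 0   0  -5/6  7/6 ]
[ 0   0     0    0 ]
Row echelon form:
[ 2   2    -2    5 ]
[ 0  -6     7   -5 ]
[ 0   0  -5/6  7/6 ]
[ 0   0     0    0 ]
Nonzero rows / pivot columns: 3

rank(A) = 3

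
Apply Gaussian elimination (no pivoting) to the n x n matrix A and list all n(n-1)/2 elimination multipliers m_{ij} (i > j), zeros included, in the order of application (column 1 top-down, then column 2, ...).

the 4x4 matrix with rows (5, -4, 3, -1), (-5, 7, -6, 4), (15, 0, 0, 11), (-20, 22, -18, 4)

multipliers: -1, 3, -4, 4, 2, 0

Forward elimination:
R2 <- R2 - (-1)*R1:  [  0   3  -3   3 ]
R3 <- R3 - (3)*R1:  [  0  12  -9  14 ]
R4 <- R4 - (-4)*R1:  [  0   6  -6   0 ]
R3 <- R3 - (4)*R2:  [ 0  0  3  2 ]
R4 <- R4 - (2)*R2:  [  0   0   0  -6 ]
R4: entry in column 3 is already 0 -> m_{43} = 0 (no row operation needed)
Multipliers (in order of application): m_{21} = -1, m_{31} = 3, m_{41} = -4, m_{32} = 4, m_{42} = 2, m_{43} = 0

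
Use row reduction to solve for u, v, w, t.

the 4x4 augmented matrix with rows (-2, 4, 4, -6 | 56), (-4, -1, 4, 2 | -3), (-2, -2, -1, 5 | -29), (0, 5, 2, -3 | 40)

Forward elimination on [A|b]:
R2 <- R2 - (2)*R1:  [    0    -9    -4    14  -115 ]
R3 <- R3 - (1)*R1:  [   0   -6   -5   11  -85 ]
R3 <- R3 - (2/3)*R2:  [     0      0   -7/3    5/3  -25/3 ]
R4 <- R4 - (-5/9)*R2:  [      0       0    -2/9    43/9  -215/9 ]
R4 <- R4 - (2/21)*R3:  [       0        0        0    97/21  -485/21 ]
Row echelon form:
[ -2   4     4     -6  |       56 ]
[  0  -9    -4     14  |     -115 ]
[  0   0  -7/3    5/3  |    -25/3 ]
[  0   0     0  97/21  |  -485/21 ]
Back-substitution:
t = (-485/21) / (97/21) = -5
w = (-25/3 - (5/3)*(-5)) / (-7/3) = 0
v = (-115 - (-4)*(0) - (14)*(-5)) / -9 = 5
u = (56 - (4)*(5) - (4)*(0) - (-6)*(-5)) / -2 = -3

(-3, 5, 0, -5)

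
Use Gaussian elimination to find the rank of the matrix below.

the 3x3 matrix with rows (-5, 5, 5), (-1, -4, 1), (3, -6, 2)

Row reduction:
R2 <- R2 - (1/5)*R1:  [  0  -5   0 ]
R3 <- R3 - (-3/5)*R1:  [  0  -3   5 ]
R3 <- R3 - (3/5)*R2:  [ 0  0  5 ]
Row echelon form:
[ -5   5  5 ]
[  0  -5  0 ]
[  0   0  5 ]
Nonzero rows / pivot columns: 3

rank(A) = 3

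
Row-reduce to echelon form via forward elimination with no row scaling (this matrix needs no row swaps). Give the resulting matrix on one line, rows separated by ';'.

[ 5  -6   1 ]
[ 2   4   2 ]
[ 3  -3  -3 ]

REF = [5 -6 1; 0 32/5 8/5; 0 0 -15/4]

Forward elimination:
R2 <- R2 - (2/5)*R1:  [    0  32/5   8/5 ]
R3 <- R3 - (3/5)*R1:  [     0    3/5  -18/5 ]
R3 <- R3 - (3/32)*R2:  [     0      0  -15/4 ]
Row echelon form:
[ 5    -6      1 ]
[ 0  32/5    8/5 ]
[ 0     0  -15/4 ]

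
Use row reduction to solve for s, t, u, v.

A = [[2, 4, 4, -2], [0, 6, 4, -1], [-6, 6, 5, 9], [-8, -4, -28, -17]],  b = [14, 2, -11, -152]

Forward elimination on [A|b]:
R3 <- R3 - (-3)*R1:  [  0  18  17   3  31 ]
R4 <- R4 - (-4)*R1:  [   0   12  -12  -25  -96 ]
R3 <- R3 - (3)*R2:  [  0   0   5   6  25 ]
R4 <- R4 - (2)*R2:  [    0     0   -20   -23  -100 ]
R4 <- R4 - (-4)*R3:  [ 0  0  0  1  0 ]
Row echelon form:
[ 2  4  4  -2  |  14 ]
[ 0  6  4  -1  |   2 ]
[ 0  0  5   6  |  25 ]
[ 0  0  0   1  |   0 ]
Back-substitution:
v = (0) / 1 = 0
u = (25 - (6)*(0)) / 5 = 5
t = (2 - (4)*(5) - (-1)*(0)) / 6 = -3
s = (14 - (4)*(-3) - (4)*(5) - (-2)*(0)) / 2 = 3

(3, -3, 5, 0)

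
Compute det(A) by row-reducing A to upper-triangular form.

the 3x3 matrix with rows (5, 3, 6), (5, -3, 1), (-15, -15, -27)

det(A) = 120

Forward elimination:
R2 <- R2 - (1)*R1:  [  0  -6  -5 ]
R3 <- R3 - (-3)*R1:  [  0  -6  -9 ]
R3 <- R3 - (1)*R2:  [  0   0  -4 ]
Upper-triangular form:
[ 5   3   6 ]
[ 0  -6  -5 ]
[ 0   0  -4 ]
det(A) = (-1)^0 * (5) * (-6) * (-4) = 120  (0 row swaps -> sign +1)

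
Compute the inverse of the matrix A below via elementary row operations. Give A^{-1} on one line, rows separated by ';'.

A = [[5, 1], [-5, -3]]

Gauss-Jordan on [A | I]:
R1 <- (1/5)*R1:  [   1  1/5  |  1/5    0 ]
R2 <- R2 - (-5)*R1:  [  0  -2  |   1   1 ]
R2 <- (1/-2)*R2:  [    0     1  |  -1/2  -1/2 ]
R1 <- R1 - (1/5)*R2:  [    1     0  |  3/10  1/10 ]
Right block of [I | A^{-1}] is the inverse:
[ 3/10  1/10 ]
[ -1/2  -1/2 ]

inverse = [3/10 1/10; -1/2 -1/2]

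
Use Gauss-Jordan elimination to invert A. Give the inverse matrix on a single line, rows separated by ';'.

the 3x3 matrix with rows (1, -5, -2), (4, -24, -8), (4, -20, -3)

Gauss-Jordan on [A | I]:
R2 <- R2 - (4)*R1:  [  0  -4   0  |  -4   1   0 ]
R3 <- R3 - (4)*R1:  [  0   0   5  |  -4   0   1 ]
R2 <- (1/-4)*R2:  [    0     1     0  |     1  -1/4     0 ]
R1 <- R1 - (-5)*R2:  [    1     0    -2  |     6  -5/4     0 ]
R3 <- (1/5)*R3:  [    0     0     1  |  -4/5     0   1/5 ]
R1 <- R1 - (-2)*R3:  [    1     0     0  |  22/5  -5/4   2/5 ]
Right block of [I | A^{-1}] is the inverse:
[ 22/5  -5/4  2/5 ]
[    1  -1/4    0 ]
[ -4/5     0  1/5 ]

inverse = [22/5 -5/4 2/5; 1 -1/4 0; -4/5 0 1/5]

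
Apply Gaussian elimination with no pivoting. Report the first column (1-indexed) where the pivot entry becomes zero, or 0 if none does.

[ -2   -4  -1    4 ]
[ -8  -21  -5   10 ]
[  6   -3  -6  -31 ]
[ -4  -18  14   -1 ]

Naive forward elimination:
R2 <- R2 - (4)*R1:  [  0  -5  -1  -6 ]
R3 <- R3 - (-3)*R1:  [   0  -15   -9  -19 ]
R4 <- R4 - (2)*R1:  [   0  -10   16   -9 ]
R3 <- R3 - (3)*R2:  [  0   0  -6  -1 ]
R4 <- R4 - (2)*R2:  [  0   0  18   3 ]
R4 <- R4 - (-3)*R3:  [ 0  0  0  0 ]
Matrix at this point:
[ -2  -4  -1   4 ]
[  0  -5  -1  -6 ]
[  0   0  -6  -1 ]
[  0   0   0   0 ]
Pivot entry (4,4) in the last row is zero and there are no rows below to swap with -> zero pivot in column 4 (A is singular).

first zero-pivot column = 4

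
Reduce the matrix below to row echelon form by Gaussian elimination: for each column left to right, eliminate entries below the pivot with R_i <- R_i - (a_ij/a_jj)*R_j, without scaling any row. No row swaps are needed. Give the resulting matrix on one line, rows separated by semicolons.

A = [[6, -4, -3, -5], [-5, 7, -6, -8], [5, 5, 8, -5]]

Forward elimination:
R2 <- R2 - (-5/6)*R1:  [     0   11/3  -17/2  -73/6 ]
R3 <- R3 - (5/6)*R1:  [    0  25/3  21/2  -5/6 ]
R3 <- R3 - (25/11)*R2:  [      0       0  328/11  295/11 ]
Row echelon form:
[ 6    -4      -3      -5 ]
[ 0  11/3   -17/2   -73/6 ]
[ 0     0  328/11  295/11 ]

REF = [6 -4 -3 -5; 0 11/3 -17/2 -73/6; 0 0 328/11 295/11]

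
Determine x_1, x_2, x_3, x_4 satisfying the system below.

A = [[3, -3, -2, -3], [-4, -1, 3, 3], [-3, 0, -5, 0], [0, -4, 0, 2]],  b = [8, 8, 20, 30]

Forward elimination on [A|b]:
R2 <- R2 - (-4/3)*R1:  [    0    -5   1/3    -1  56/3 ]
R3 <- R3 - (-1)*R1:  [  0  -3  -7  -3  28 ]
R3 <- R3 - (3/5)*R2:  [     0      0  -36/5  -12/5   84/5 ]
R4 <- R4 - (4/5)*R2:  [      0       0   -4/15    14/5  226/15 ]
R4 <- R4 - (1/27)*R3:  [     0      0      0   26/9  130/9 ]
Row echelon form:
[ 3  -3     -2     -3  |      8 ]
[ 0  -5    1/3     -1  |   56/3 ]
[ 0   0  -36/5  -12/5  |   84/5 ]
[ 0   0      0   26/9  |  130/9 ]
Back-substitution:
x_4 = (130/9) / (26/9) = 5
x_3 = (84/5 - (-12/5)*(5)) / (-36/5) = -4
x_2 = (56/3 - (1/3)*(-4) - (-1)*(5)) / -5 = -5
x_1 = (8 - (-3)*(-5) - (-2)*(-4) - (-3)*(5)) / 3 = 0

(0, -5, -4, 5)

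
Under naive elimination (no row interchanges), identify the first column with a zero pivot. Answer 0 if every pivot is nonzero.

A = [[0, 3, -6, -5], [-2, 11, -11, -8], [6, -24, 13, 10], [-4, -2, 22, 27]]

Naive forward elimination:
Pivot entry (1,1) is zero but row 2 has -2 in column 1 -> naive elimination stops; a row interchange (e.g. R1 <-> R2) would be required here.

first zero-pivot column = 1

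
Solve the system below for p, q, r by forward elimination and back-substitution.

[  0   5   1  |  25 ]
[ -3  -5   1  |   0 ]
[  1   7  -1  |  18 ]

Forward elimination on [A|b]:
R1 <-> R2   (pivot in column 1 was zero)
[ -3  -5   1   0 ]
[  0   5   1  25 ]
[  1   7  -1  18 ]
R3 <- R3 - (-1/3)*R1:  [    0  16/3  -2/3    18 ]
R3 <- R3 - (16/15)*R2:  [      0       0  -26/15   -26/3 ]
Row echelon form:
[ -3  -5       1  |      0 ]
[  0   5       1  |     25 ]
[  0   0  -26/15  |  -26/3 ]
Back-substitution:
r = (-26/3) / (-26/15) = 5
q = (25 - (1)*(5)) / 5 = 4
p = (0 - (-5)*(4) - (1)*(5)) / -3 = -5

(-5, 4, 5)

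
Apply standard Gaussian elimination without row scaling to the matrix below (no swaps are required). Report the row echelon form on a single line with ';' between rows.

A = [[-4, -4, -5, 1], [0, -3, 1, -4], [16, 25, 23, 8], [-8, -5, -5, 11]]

REF = [-4 -4 -5 1; 0 -3 1 -4; 0 0 6 0; 0 0 0 5]

Forward elimination:
R3 <- R3 - (-4)*R1:  [  0   9   3  12 ]
R4 <- R4 - (2)*R1:  [ 0  3  5  9 ]
R3 <- R3 - (-3)*R2:  [ 0  0  6  0 ]
R4 <- R4 - (-1)*R2:  [ 0  0  6  5 ]
R4 <- R4 - (1)*R3:  [ 0  0  0  5 ]
Row echelon form:
[ -4  -4  -5   1 ]
[  0  -3   1  -4 ]
[  0   0   6   0 ]
[  0   0   0   5 ]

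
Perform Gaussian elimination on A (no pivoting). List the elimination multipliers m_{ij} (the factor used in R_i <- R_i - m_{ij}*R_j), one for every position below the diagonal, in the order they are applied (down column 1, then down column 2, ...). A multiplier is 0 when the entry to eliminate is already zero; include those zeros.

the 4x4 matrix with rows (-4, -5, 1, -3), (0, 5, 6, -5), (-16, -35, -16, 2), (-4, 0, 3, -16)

multipliers: 0, 4, 1, -3, 1, 2

Forward elimination:
R2: entry in column 1 is already 0 -> m_{21} = 0 (no row operation needed)
R3 <- R3 - (4)*R1:  [   0  -15  -20   14 ]
R4 <- R4 - (1)*R1:  [   0    5    2  -13 ]
R3 <- R3 - (-3)*R2:  [  0   0  -2  -1 ]
R4 <- R4 - (1)*R2:  [  0   0  -4  -8 ]
R4 <- R4 - (2)*R3:  [  0   0   0  -6 ]
Multipliers (in order of application): m_{21} = 0, m_{31} = 4, m_{41} = 1, m_{32} = -3, m_{42} = 1, m_{43} = 2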